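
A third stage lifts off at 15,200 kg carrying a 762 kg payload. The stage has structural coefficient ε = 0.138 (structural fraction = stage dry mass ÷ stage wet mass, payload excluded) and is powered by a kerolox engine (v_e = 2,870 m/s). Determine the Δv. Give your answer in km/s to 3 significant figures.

Δv ≈ 4.90 km/s

Stage wet mass = m₀ − payload = 15,200 − 762 = 14,438 kg.
Stage dry mass = ε × stage wet mass = 0.138 × 14,438 = 1,992.44 kg.
Burnout mass m_f = stage dry + payload = 1,992.44 + 762 = 2,754.44 kg.
Δv = v_e · ln(15,200/2,754.44) = 2870.0 × ln(5.518) = 2870.0 × 1.7081 ≈ 4902 m/s.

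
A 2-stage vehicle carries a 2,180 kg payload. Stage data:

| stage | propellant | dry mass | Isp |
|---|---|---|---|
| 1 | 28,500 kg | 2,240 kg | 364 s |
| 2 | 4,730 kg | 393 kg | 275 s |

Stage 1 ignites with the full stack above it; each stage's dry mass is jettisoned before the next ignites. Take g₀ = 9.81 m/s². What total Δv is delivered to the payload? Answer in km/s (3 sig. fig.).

Ignition mass of stage 1 = 28,500+2,240 + 4,730+393 + 2,180 = 38,043 kg.
Stage 1: m₀ = 38,043 kg, m_f = 38,043 − 28,500 = 9,543 kg; Δv = 364×9.81×ln(3.986) = 3570.8×1.3829 ≈ 4938 m/s.
Stage 2: m₀ = 7,303 kg, m_f = 7,303 − 4,730 = 2,573 kg; Δv = 275×9.81×ln(2.838) = 2697.8×1.0432 ≈ 2814 m/s.
Total Δv = 4938 + 2814 = 7752 m/s.

Δv ≈ 7.75 km/s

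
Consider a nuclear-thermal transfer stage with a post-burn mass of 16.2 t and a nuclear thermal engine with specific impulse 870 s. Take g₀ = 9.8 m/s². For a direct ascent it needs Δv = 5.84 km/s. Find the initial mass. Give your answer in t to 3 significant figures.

initial mass ≈ 32.1 t

v_e = Isp · g₀ = 870 × 9.8 = 8526.0 m/s.
m₀/m_f = exp(Δv / v_e) = exp(5840 / 8526.0) = exp(0.6850) = 1.9837.
m₀ = m_f × 1.9837 = 16.2 × 1.9837 = 32.1359 t.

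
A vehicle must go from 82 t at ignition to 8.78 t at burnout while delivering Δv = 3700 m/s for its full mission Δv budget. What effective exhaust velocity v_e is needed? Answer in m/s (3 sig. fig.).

v_e ≈ 1660 m/s

ln(m₀/m_f) = ln(82000/8780) = ln(9.339) = 2.2342.
v_e = Δv / ln(m₀/m_f) = 3700 / 2.2342 = 1656.0 m/s.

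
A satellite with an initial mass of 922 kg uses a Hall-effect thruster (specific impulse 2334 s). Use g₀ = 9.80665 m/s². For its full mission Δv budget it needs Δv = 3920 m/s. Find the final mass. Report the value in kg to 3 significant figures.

final mass ≈ 777 kg

v_e = Isp · g₀ = 2334 × 9.80665 = 22888.7 m/s.
From the ideal rocket equation, m₀/m_f = exp(Δv / v_e) = exp(3920 / 22888.7) = exp(0.1713) = 1.1868.
m_f = m₀ / 1.1868 = 922 / 1.1868 = 776.879 kg.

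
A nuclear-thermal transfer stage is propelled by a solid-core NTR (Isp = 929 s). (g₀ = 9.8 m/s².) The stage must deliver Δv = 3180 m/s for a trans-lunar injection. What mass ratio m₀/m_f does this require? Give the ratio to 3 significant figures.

v_e = Isp · g₀ = 929 × 9.8 = 9104.2 m/s.
Rocket equation: m₀/m_f = exp(Δv / v_e) = exp(3180 / 9104.2) = exp(0.3493) = 1.4181.

mass ratio ≈ 1.42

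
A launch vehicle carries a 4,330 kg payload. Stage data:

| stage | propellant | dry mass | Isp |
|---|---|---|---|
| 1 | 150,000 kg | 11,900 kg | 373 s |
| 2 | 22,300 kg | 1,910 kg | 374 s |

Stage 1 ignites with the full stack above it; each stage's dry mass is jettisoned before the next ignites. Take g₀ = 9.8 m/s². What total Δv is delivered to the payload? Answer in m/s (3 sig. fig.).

Ignition mass of stage 1 = 150,000+11,900 + 22,300+1,910 + 4,330 = 190,440 kg.
Stage 1: m₀ = 190,440 kg, m_f = 190,440 − 150,000 = 40,440 kg; Δv = 373×9.8×ln(4.709) = 3655.4×1.5495 ≈ 5664 m/s.
Stage 2: m₀ = 28,540 kg, m_f = 28,540 − 22,300 = 6,240 kg; Δv = 374×9.8×ln(4.574) = 3665.2×1.5203 ≈ 5572 m/s.
Total Δv = 5664 + 5572 = 11236 m/s.

Δv ≈ 11200 m/s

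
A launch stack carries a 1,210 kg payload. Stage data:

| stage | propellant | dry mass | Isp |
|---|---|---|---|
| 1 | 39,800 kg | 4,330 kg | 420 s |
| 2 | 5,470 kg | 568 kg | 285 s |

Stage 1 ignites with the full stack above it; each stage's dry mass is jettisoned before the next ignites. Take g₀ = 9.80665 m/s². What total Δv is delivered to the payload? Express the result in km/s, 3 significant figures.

Ignition mass of stage 1 = 39,800+4,330 + 5,470+568 + 1,210 = 51,378 kg.
Stage 1: m₀ = 51,378 kg, m_f = 51,378 − 39,800 = 11,578 kg; Δv = 420×9.80665×ln(4.438) = 4118.8×1.4901 ≈ 6137 m/s.
Stage 2: m₀ = 7,248 kg, m_f = 7,248 − 5,470 = 1,778 kg; Δv = 285×9.80665×ln(4.076) = 2794.9×1.4052 ≈ 3927 m/s.
Total Δv = 6137 + 3927 = 10064 m/s.

Δv ≈ 10.1 km/s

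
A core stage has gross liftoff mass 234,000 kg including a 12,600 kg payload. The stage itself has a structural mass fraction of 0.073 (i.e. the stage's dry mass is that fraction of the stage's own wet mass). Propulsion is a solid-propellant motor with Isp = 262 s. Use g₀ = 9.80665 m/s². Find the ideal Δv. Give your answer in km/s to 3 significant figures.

Stage wet mass = m₀ − payload = 234,000 − 12,600 = 221,400 kg.
Stage dry mass = ε × stage wet mass = 0.073 × 221,400 = 16,162.2 kg.
Burnout mass m_f = stage dry + payload = 16,162.2 + 12,600 = 28,762.2 kg.
v_e = Isp · g₀ = 262 × 9.80665 = 2569.3 m/s.
Δv = v_e · ln(234,000/28,762.2) = 2569.3 × ln(8.136) = 2569.3 × 2.0963 ≈ 5386 m/s.

Δv ≈ 5.39 km/s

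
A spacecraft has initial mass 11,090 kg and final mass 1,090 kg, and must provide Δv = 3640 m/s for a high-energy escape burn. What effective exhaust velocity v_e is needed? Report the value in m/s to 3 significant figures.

v_e ≈ 1570 m/s

ln(m₀/m_f) = ln(11090/1090) = ln(10.17) = 2.3199.
Using Δv = v_e ln(m₀/m_f): v_e = Δv / ln(m₀/m_f) = 3640 / 2.3199 = 1569.1 m/s.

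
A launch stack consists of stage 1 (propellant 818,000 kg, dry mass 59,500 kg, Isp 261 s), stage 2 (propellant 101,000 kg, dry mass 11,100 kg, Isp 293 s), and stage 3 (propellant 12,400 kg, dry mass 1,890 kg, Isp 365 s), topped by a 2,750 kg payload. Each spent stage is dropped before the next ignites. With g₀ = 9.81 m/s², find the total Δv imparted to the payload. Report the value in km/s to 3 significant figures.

Δv ≈ 13.3 km/s

Ignition mass of stage 1 = 818,000+59,500 + 101,000+11,100 + 12,400+1,890 + 2,750 = 1,006,640 kg.
Stage 1: m₀ = 1,006,640 kg, m_f = 1,006,640 − 818,000 = 188,640 kg; Δv = 261×9.81×ln(5.336) = 2560.4×1.6745 ≈ 4287 m/s.
Stage 2: m₀ = 129,140 kg, m_f = 129,140 − 101,000 = 28,140 kg; Δv = 293×9.81×ln(4.589) = 2874.3×1.5237 ≈ 4380 m/s.
Stage 3: m₀ = 17,040 kg, m_f = 17,040 − 12,400 = 4,640 kg; Δv = 365×9.81×ln(3.672) = 3580.7×1.3008 ≈ 4658 m/s.
Total Δv = 4287 + 4380 + 4658 = 13325 m/s.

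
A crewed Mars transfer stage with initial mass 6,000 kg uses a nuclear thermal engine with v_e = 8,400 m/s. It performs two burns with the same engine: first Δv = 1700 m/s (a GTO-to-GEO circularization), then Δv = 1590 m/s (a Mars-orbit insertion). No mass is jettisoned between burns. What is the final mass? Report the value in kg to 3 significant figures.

final mass ≈ 4060 kg

After the first burn: m = 6000 × exp(−1700/8400.0) = 6000 × 0.81678 = 4,900.68 kg.
After the second burn: m = 4,900.68 × exp(−1590/8400.0) = 4,900.68 × 0.82755 = 4,055.56 kg.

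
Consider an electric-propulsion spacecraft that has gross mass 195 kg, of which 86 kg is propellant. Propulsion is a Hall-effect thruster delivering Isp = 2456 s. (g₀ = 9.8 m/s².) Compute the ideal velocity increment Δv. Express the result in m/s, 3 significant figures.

v_e = Isp · g₀ = 2456 × 9.8 = 24068.8 m/s.
m_f = m₀ − m_prop = 195 − 86 = 109 kg.
Using Δv = v_e ln(m₀/m_f): Δv = v_e · ln(m₀/m_f) = 24068.8 × ln(1.789) = 24068.8 × 0.5817 ≈ 13999.7 m/s.

Δv ≈ 14000 m/s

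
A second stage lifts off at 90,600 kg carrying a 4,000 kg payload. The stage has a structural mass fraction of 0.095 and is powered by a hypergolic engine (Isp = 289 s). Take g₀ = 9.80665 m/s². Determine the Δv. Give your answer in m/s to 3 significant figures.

Stage wet mass = m₀ − payload = 90,600 − 4,000 = 86,600 kg.
Stage dry mass = ε × stage wet mass = 0.095 × 86,600 = 8,227 kg.
Burnout mass m_f = stage dry + payload = 8,227 + 4,000 = 12,227 kg.
v_e = Isp · g₀ = 289 × 9.80665 = 2834.1 m/s.
Δv = v_e · ln(90,600/12,227) = 2834.1 × ln(7.41) = 2834.1 × 2.0028 ≈ 5676 m/s.

Δv ≈ 5680 m/s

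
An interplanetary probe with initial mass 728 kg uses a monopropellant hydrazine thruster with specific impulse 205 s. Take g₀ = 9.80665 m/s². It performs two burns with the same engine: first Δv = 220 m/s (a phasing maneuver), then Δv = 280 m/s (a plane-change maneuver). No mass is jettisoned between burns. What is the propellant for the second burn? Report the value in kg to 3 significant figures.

propellant for the second burn ≈ 84.8 kg

v_e = Isp · g₀ = 205 × 9.80665 = 2010.4 m/s.
After the first burn: m = 728 × exp(−220/2010.4) = 728 × 0.89634 = 652.536 kg.
After the second burn: m = 652.536 × exp(−280/2010.4) = 652.536 × 0.86999 = 567.7 kg.
Second-burn propellant = 652.536 − 567.7 = 84.836 kg.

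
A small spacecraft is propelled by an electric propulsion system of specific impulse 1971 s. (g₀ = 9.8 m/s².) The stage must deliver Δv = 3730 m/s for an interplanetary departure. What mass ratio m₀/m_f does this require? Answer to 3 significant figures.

v_e = Isp · g₀ = 1971 × 9.8 = 19315.8 m/s.
Rocket equation: m₀/m_f = exp(Δv / v_e) = exp(3730 / 19315.8) = exp(0.1931) = 1.2130.

mass ratio ≈ 1.21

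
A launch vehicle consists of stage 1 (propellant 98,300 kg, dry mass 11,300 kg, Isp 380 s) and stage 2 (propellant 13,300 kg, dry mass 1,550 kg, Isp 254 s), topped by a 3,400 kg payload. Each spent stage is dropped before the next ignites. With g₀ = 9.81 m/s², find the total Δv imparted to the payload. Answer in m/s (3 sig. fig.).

Δv ≈ 8710 m/s

Ignition mass of stage 1 = 98,300+11,300 + 13,300+1,550 + 3,400 = 127,850 kg.
Stage 1: m₀ = 127,850 kg, m_f = 127,850 − 98,300 = 29,550 kg; Δv = 380×9.81×ln(4.327) = 3727.8×1.4648 ≈ 5460 m/s.
Stage 2: m₀ = 18,250 kg, m_f = 18,250 − 13,300 = 4,950 kg; Δv = 254×9.81×ln(3.687) = 2491.7×1.3048 ≈ 3251 m/s.
Total Δv = 5460 + 3251 = 8711 m/s.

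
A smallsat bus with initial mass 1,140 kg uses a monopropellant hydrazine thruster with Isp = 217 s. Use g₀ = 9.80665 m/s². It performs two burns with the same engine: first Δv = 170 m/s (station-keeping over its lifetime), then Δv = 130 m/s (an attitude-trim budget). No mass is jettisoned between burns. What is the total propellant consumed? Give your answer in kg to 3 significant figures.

v_e = Isp · g₀ = 217 × 9.80665 = 2128.0 m/s.
After the first burn: m = 1140 × exp(−170/2128.0) = 1140 × 0.92322 = 1,052.47 kg.
After the second burn: m = 1,052.47 × exp(−130/2128.0) = 1,052.47 × 0.94074 = 990.101 kg.
Total propellant = m₀ − m_final = 1140 − 990.101 = 149.899 kg.

total propellant consumed ≈ 150 kg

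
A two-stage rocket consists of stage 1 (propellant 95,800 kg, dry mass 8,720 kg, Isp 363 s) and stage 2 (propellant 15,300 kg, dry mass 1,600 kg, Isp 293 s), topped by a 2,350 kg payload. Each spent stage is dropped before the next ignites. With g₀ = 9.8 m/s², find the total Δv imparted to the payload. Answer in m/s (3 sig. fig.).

Ignition mass of stage 1 = 95,800+8,720 + 15,300+1,600 + 2,350 = 123,770 kg.
Stage 1: m₀ = 123,770 kg, m_f = 123,770 − 95,800 = 27,970 kg; Δv = 363×9.8×ln(4.425) = 3557.4×1.4873 ≈ 5291 m/s.
Stage 2: m₀ = 19,250 kg, m_f = 19,250 − 15,300 = 3,950 kg; Δv = 293×9.8×ln(4.873) = 2871.4×1.5838 ≈ 4548 m/s.
Total Δv = 5291 + 4548 = 9839 m/s.

Δv ≈ 9840 m/s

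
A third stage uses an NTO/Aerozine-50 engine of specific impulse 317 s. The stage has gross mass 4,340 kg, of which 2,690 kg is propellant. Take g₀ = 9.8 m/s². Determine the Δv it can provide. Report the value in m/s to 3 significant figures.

Δv ≈ 3000 m/s

v_e = Isp · g₀ = 317 × 9.8 = 3106.6 m/s.
m_f = m₀ − m_prop = 4,340 − 2,690 = 1,650 kg.
By the Tsiolkovsky rocket equation, Δv = v_e · ln(m₀/m_f) = 3106.6 × ln(2.63) = 3106.6 × 0.9671 ≈ 3004.4 m/s.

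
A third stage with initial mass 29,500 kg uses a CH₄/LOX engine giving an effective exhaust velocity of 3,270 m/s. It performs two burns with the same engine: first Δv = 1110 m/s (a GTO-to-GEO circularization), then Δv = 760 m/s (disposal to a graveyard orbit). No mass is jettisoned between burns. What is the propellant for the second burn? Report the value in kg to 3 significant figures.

After the first burn: m = 29500 × exp(−1110/3270.0) = 29500 × 0.71216 = 21,008.7 kg.
After the second burn: m = 21,008.7 × exp(−760/3270.0) = 21,008.7 × 0.79262 = 16,651.9 kg.
Second-burn propellant = 21,008.7 − 16,651.9 = 4,356.8 kg.

propellant for the second burn ≈ 4360 kg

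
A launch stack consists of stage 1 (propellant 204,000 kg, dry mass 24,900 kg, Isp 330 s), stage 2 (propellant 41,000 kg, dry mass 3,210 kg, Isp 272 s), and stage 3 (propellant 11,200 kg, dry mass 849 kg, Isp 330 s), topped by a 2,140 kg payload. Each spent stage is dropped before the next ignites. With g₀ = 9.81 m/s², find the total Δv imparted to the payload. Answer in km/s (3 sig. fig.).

Ignition mass of stage 1 = 204,000+24,900 + 41,000+3,210 + 11,200+849 + 2,140 = 287,299 kg.
Stage 1: m₀ = 287,299 kg, m_f = 287,299 − 204,000 = 83,299 kg; Δv = 330×9.81×ln(3.449) = 3237.3×1.2381 ≈ 4008 m/s.
Stage 2: m₀ = 58,399 kg, m_f = 58,399 − 41,000 = 17,399 kg; Δv = 272×9.81×ln(3.356) = 2668.3×1.2109 ≈ 3231 m/s.
Stage 3: m₀ = 14,189 kg, m_f = 14,189 − 11,200 = 2,989 kg; Δv = 330×9.81×ln(4.747) = 3237.3×1.5575 ≈ 5042 m/s.
Total Δv = 4008 + 3231 + 5042 = 12281 m/s.

Δv ≈ 12.3 km/s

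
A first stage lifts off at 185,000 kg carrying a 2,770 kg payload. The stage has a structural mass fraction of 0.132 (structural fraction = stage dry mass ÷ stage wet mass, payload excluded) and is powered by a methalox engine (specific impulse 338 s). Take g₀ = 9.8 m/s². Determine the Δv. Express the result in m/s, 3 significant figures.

Δv ≈ 6400 m/s

Stage wet mass = m₀ − payload = 185,000 − 2,770 = 182,230 kg.
Stage dry mass = ε × stage wet mass = 0.132 × 182,230 = 24,054.4 kg.
Burnout mass m_f = stage dry + payload = 24,054.4 + 2,770 = 26,824.4 kg.
v_e = Isp · g₀ = 338 × 9.8 = 3312.4 m/s.
Rocket equation: Δv = v_e · ln(185,000/26,824.4) = 3312.4 × ln(6.897) = 3312.4 × 1.9310 ≈ 6396 m/s.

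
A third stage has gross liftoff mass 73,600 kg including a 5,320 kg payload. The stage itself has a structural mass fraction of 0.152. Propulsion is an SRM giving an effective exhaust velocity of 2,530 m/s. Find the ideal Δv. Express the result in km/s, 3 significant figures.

Stage wet mass = m₀ − payload = 73,600 − 5,320 = 68,280 kg.
Stage dry mass = ε × stage wet mass = 0.152 × 68,280 = 10,378.6 kg.
Burnout mass m_f = stage dry + payload = 10,378.6 + 5,320 = 15,698.6 kg.
Δv = v_e · ln(73,600/15,698.6) = 2530.0 × ln(4.688) = 2530.0 × 1.5451 ≈ 3909 m/s.

Δv ≈ 3.91 km/s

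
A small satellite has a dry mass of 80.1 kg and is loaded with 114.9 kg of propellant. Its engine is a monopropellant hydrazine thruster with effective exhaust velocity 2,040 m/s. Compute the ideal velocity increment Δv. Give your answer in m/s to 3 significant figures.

m₀ = m_dry + m_prop = 80.1 + 114.9 = 195 kg.
Δv = v_e · ln(m₀/m_f) = 2040.0 × ln(2.434) = 2040.0 × 0.8897 ≈ 1815.0 m/s.

Δv ≈ 1820 m/s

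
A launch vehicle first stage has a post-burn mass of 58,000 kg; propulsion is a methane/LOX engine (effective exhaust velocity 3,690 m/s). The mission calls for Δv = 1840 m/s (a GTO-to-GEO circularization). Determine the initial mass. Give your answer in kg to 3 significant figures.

initial mass ≈ 95500 kg

From the ideal rocket equation, m₀/m_f = exp(Δv / v_e) = exp(1840 / 3690.0) = exp(0.4986) = 1.6465.
m₀ = m_f × 1.6465 = 58,000 × 1.6465 = 95,497 kg.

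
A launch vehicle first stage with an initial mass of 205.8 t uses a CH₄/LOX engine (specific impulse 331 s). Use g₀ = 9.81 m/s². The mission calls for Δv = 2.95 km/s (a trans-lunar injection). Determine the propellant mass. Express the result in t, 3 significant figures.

v_e = Isp · g₀ = 331 × 9.81 = 3247.1 m/s.
m₀/m_f = exp(Δv / v_e) = exp(2950 / 3247.1) = exp(0.9085) = 2.4806.
m_f = 205.8 / 2.4806 = 82.9638 t, so propellant = m₀ − m_f = 205.8 − 82.9638 = 122.8362 t.

propellant mass ≈ 123 t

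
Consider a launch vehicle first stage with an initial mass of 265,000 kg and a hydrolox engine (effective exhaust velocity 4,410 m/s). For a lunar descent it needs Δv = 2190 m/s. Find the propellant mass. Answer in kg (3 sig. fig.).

propellant mass ≈ 104000 kg

By the Tsiolkovsky rocket equation, m₀/m_f = exp(Δv / v_e) = exp(2190 / 4410.0) = exp(0.4966) = 1.6431.
m_f = 265,000 / 1.6431 = 161,281 kg, so propellant = m₀ − m_f = 265,000 − 161,281 = 103,719 kg.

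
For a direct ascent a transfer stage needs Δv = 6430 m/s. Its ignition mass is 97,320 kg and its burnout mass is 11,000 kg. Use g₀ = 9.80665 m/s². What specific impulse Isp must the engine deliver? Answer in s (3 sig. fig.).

Isp ≈ 301 s

ln(m₀/m_f) = ln(97320/11000) = ln(8.847) = 2.1801.
v_e = Δv / ln(m₀/m_f) = 6430 / 2.1801 = 2949.4 m/s.
Isp = v_e / g₀ = 2949.4 / 9.80665 = 300.8 s.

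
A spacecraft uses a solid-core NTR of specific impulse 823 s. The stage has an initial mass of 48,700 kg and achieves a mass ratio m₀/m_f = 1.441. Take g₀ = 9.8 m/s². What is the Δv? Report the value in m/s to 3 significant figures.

v_e = Isp · g₀ = 823 × 9.8 = 8065.4 m/s.
Δv = v_e · ln(1.441) = 8065.4 × 0.3653 ≈ 2946.6 m/s.

Δv ≈ 2950 m/s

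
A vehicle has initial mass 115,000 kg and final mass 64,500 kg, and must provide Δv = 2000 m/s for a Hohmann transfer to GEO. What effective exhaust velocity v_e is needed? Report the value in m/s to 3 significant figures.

ln(m₀/m_f) = ln(115000/64500) = ln(1.783) = 0.5783.
Rocket equation: v_e = Δv / ln(m₀/m_f) = 2000 / 0.5783 = 3458.6 m/s.

v_e ≈ 3460 m/s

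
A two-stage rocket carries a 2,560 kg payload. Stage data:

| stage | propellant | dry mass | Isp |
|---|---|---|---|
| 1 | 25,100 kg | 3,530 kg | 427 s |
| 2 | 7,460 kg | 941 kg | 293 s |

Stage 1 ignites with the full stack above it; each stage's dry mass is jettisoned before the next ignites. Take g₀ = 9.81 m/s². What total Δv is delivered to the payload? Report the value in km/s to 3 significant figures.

Δv ≈ 7.49 km/s

Ignition mass of stage 1 = 25,100+3,530 + 7,460+941 + 2,560 = 39,591 kg.
Stage 1: m₀ = 39,591 kg, m_f = 39,591 − 25,100 = 14,491 kg; Δv = 427×9.81×ln(2.732) = 4188.9×1.0051 ≈ 4210 m/s.
Stage 2: m₀ = 10,961 kg, m_f = 10,961 − 7,460 = 3,501 kg; Δv = 293×9.81×ln(3.131) = 2874.3×1.1413 ≈ 3280 m/s.
Total Δv = 4210 + 3280 = 7490 m/s.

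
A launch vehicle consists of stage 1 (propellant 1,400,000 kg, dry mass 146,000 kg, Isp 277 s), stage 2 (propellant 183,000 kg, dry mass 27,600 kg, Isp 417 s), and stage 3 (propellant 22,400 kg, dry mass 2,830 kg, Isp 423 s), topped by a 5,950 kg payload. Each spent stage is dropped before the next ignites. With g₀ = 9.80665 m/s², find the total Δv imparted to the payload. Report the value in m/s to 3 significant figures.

Δv ≈ 15200 m/s

Ignition mass of stage 1 = 1,400,000+146,000 + 183,000+27,600 + 22,400+2,830 + 5,950 = 1,787,780 kg.
Stage 1: m₀ = 1,787,780 kg, m_f = 1,787,780 − 1,400,000 = 387,780 kg; Δv = 277×9.80665×ln(4.61) = 2716.4×1.5283 ≈ 4152 m/s.
Stage 2: m₀ = 241,780 kg, m_f = 241,780 − 183,000 = 58,780 kg; Δv = 417×9.80665×ln(4.113) = 4089.4×1.4142 ≈ 5783 m/s.
Stage 3: m₀ = 31,180 kg, m_f = 31,180 − 22,400 = 8,780 kg; Δv = 423×9.80665×ln(3.551) = 4148.2×1.2673 ≈ 5257 m/s.
Total Δv = 4152 + 5783 + 5257 = 15192 m/s.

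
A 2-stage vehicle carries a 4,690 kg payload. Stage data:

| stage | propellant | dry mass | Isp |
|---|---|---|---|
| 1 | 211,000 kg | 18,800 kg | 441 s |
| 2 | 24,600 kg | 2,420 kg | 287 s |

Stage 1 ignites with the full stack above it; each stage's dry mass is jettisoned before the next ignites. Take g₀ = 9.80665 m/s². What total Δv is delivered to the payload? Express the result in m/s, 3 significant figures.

Ignition mass of stage 1 = 211,000+18,800 + 24,600+2,420 + 4,690 = 261,510 kg.
Stage 1: m₀ = 261,510 kg, m_f = 261,510 − 211,000 = 50,510 kg; Δv = 441×9.80665×ln(5.177) = 4324.7×1.6443 ≈ 7111 m/s.
Stage 2: m₀ = 31,710 kg, m_f = 31,710 − 24,600 = 7,110 kg; Δv = 287×9.80665×ln(4.46) = 2814.5×1.4951 ≈ 4208 m/s.
Total Δv = 7111 + 4208 = 11319 m/s.

Δv ≈ 11300 m/s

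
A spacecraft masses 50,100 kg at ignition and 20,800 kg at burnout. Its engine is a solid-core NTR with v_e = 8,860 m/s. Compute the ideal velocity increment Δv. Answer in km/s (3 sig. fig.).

Δv ≈ 7.79 km/s

Δv = v_e · ln(m₀/m_f) = 8860.0 × ln(2.409) = 8860.0 × 0.8791 ≈ 7788.5 m/s.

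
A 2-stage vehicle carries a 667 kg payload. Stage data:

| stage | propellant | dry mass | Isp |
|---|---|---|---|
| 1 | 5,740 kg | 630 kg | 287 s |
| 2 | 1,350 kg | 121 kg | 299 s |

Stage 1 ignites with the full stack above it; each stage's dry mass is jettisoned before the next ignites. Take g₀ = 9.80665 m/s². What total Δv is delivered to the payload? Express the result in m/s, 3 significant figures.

Δv ≈ 6090 m/s

Ignition mass of stage 1 = 5,740+630 + 1,350+121 + 667 = 8,508 kg.
Stage 1: m₀ = 8,508 kg, m_f = 8,508 − 5,740 = 2,768 kg; Δv = 287×9.80665×ln(3.074) = 2814.5×1.1229 ≈ 3160 m/s.
Stage 2: m₀ = 2,138 kg, m_f = 2,138 − 1,350 = 788 kg; Δv = 299×9.80665×ln(2.713) = 2932.2×0.9981 ≈ 2927 m/s.
Total Δv = 3160 + 2927 = 6087 m/s.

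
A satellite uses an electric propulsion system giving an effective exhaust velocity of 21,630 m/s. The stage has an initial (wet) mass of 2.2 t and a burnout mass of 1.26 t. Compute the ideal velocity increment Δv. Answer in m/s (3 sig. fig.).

Rocket equation: Δv = v_e · ln(m₀/m_f) = 21630.0 × ln(1.746) = 21630.0 × 0.5573 ≈ 12055.4 m/s.

Δv ≈ 12100 m/s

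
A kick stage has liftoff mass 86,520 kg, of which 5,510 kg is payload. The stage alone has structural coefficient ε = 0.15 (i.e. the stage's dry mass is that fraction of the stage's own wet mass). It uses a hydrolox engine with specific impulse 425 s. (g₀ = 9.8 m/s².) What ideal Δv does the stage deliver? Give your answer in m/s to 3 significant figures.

Stage wet mass = m₀ − payload = 86,520 − 5,510 = 81,010 kg.
Stage dry mass = ε × stage wet mass = 0.15 × 81,010 = 12,151.5 kg.
Burnout mass m_f = stage dry + payload = 12,151.5 + 5,510 = 17,661.5 kg.
v_e = Isp · g₀ = 425 × 9.8 = 4165.0 m/s.
Δv = v_e · ln(86,520/17,661.5) = 4165.0 × ln(4.899) = 4165.0 × 1.5890 ≈ 6618 m/s.

Δv ≈ 6620 m/s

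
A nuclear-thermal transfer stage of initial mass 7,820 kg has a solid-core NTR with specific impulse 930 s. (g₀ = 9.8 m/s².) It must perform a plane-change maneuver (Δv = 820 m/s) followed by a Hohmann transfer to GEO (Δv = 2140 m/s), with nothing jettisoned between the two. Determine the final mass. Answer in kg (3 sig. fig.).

v_e = Isp · g₀ = 930 × 9.8 = 9114.0 m/s.
After the first burn: m = 7820 × exp(−820/9114.0) = 7820 × 0.91396 = 7,147.17 kg.
After the second burn: m = 7,147.17 × exp(−2140/9114.0) = 7,147.17 × 0.79073 = 5,651.48 kg.

final mass ≈ 5650 kg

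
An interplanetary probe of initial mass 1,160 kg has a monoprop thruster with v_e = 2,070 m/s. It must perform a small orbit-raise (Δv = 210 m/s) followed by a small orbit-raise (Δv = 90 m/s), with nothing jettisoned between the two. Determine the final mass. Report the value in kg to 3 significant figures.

After the first burn: m = 1160 × exp(−210/2070.0) = 1160 × 0.90353 = 1,048.09 kg.
After the second burn: m = 1,048.09 × exp(−90/2070.0) = 1,048.09 × 0.95745 = 1,003.49 kg.

final mass ≈ 1000 kg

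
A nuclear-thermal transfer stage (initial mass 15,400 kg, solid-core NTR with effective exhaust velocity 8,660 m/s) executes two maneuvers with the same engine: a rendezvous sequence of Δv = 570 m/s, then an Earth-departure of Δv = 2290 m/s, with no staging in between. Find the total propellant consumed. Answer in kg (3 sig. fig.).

After the first burn: m = 15400 × exp(−570/8660.0) = 15400 × 0.93630 = 14,419 kg.
After the second burn: m = 14,419 × exp(−2290/8660.0) = 14,419 × 0.76764 = 11,068.6 kg.
Total propellant = m₀ − m_final = 15400 − 11,068.6 = 4,331.4 kg.

total propellant consumed ≈ 4330 kg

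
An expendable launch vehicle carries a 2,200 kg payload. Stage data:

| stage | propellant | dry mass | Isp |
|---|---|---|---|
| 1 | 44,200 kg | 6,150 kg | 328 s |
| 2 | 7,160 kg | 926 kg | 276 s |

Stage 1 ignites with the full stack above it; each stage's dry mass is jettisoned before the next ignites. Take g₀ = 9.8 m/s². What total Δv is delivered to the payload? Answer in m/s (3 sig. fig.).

Ignition mass of stage 1 = 44,200+6,150 + 7,160+926 + 2,200 = 60,636 kg.
Stage 1: m₀ = 60,636 kg, m_f = 60,636 − 44,200 = 16,436 kg; Δv = 328×9.8×ln(3.689) = 3214.4×1.3054 ≈ 4196 m/s.
Stage 2: m₀ = 10,286 kg, m_f = 10,286 − 7,160 = 3,126 kg; Δv = 276×9.8×ln(3.29) = 2704.8×1.1910 ≈ 3221 m/s.
Total Δv = 4196 + 3221 = 7417 m/s.

Δv ≈ 7420 m/s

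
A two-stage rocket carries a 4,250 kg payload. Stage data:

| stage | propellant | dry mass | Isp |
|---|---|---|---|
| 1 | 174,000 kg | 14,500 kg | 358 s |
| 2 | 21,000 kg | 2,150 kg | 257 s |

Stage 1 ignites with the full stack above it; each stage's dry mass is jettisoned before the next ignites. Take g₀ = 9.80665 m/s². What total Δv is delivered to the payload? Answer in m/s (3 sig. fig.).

Δv ≈ 9420 m/s

Ignition mass of stage 1 = 174,000+14,500 + 21,000+2,150 + 4,250 = 215,900 kg.
Stage 1: m₀ = 215,900 kg, m_f = 215,900 − 174,000 = 41,900 kg; Δv = 358×9.80665×ln(5.153) = 3510.8×1.6395 ≈ 5756 m/s.
Stage 2: m₀ = 27,400 kg, m_f = 27,400 − 21,000 = 6,400 kg; Δv = 257×9.80665×ln(4.281) = 2520.3×1.4542 ≈ 3665 m/s.
Total Δv = 5756 + 3665 = 9421 m/s.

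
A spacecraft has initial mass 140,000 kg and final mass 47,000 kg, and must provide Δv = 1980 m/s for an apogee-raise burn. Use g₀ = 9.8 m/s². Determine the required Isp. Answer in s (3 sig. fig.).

ln(m₀/m_f) = ln(140000/47000) = ln(2.979) = 1.0915.
v_e = Δv / ln(m₀/m_f) = 1980 / 1.0915 = 1814.0 m/s.
Isp = v_e / g₀ = 1814.0 / 9.8 = 185.1 s.

Isp ≈ 185 s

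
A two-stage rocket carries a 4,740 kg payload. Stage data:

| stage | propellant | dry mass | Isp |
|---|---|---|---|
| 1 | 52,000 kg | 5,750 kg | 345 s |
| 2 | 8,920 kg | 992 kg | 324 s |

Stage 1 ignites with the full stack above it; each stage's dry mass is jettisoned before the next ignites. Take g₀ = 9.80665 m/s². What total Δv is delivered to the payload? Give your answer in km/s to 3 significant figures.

Ignition mass of stage 1 = 52,000+5,750 + 8,920+992 + 4,740 = 72,402 kg.
Stage 1: m₀ = 72,402 kg, m_f = 72,402 − 52,000 = 20,402 kg; Δv = 345×9.80665×ln(3.549) = 3383.3×1.2666 ≈ 4285 m/s.
Stage 2: m₀ = 14,652 kg, m_f = 14,652 − 8,920 = 5,732 kg; Δv = 324×9.80665×ln(2.556) = 3177.4×0.9385 ≈ 2982 m/s.
Total Δv = 4285 + 2982 = 7267 m/s.

Δv ≈ 7.27 km/s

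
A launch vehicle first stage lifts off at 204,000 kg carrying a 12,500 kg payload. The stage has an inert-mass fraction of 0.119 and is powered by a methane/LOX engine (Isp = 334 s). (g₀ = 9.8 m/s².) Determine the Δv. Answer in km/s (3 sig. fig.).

Δv ≈ 5.74 km/s

Stage wet mass = m₀ − payload = 204,000 − 12,500 = 191,500 kg.
Stage dry mass = ε × stage wet mass = 0.119 × 191,500 = 22,788.5 kg.
Burnout mass m_f = stage dry + payload = 22,788.5 + 12,500 = 35,288.5 kg.
v_e = Isp · g₀ = 334 × 9.8 = 3273.2 m/s.
Δv = v_e · ln(204,000/35,288.5) = 3273.2 × ln(5.781) = 3273.2 × 1.7546 ≈ 5743 m/s.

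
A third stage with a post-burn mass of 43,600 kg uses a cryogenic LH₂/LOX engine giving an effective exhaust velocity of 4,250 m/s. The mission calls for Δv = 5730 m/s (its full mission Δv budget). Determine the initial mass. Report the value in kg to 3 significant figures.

initial mass ≈ 168000 kg

Rocket equation: m₀/m_f = exp(Δv / v_e) = exp(5730 / 4250.0) = exp(1.3482) = 3.8506.
m₀ = m_f × 3.8506 = 43,600 × 3.8506 = 167,886 kg.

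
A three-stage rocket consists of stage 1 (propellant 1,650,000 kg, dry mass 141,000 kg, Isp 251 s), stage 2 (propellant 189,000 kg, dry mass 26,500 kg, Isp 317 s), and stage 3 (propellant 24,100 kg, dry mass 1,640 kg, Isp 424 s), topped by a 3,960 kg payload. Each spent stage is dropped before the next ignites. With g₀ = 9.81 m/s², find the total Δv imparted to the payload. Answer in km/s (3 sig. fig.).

Ignition mass of stage 1 = 1,650,000+141,000 + 189,000+26,500 + 24,100+1,640 + 3,960 = 2,036,200 kg.
Stage 1: m₀ = 2,036,200 kg, m_f = 2,036,200 − 1,650,000 = 386,200 kg; Δv = 251×9.81×ln(5.272) = 2462.3×1.6625 ≈ 4094 m/s.
Stage 2: m₀ = 245,200 kg, m_f = 245,200 − 189,000 = 56,200 kg; Δv = 317×9.81×ln(4.363) = 3109.8×1.4732 ≈ 4581 m/s.
Stage 3: m₀ = 29,700 kg, m_f = 29,700 − 24,100 = 5,600 kg; Δv = 424×9.81×ln(5.304) = 4159.4×1.6684 ≈ 6940 m/s.
Total Δv = 4094 + 4581 + 6940 = 15615 m/s.

Δv ≈ 15.6 km/s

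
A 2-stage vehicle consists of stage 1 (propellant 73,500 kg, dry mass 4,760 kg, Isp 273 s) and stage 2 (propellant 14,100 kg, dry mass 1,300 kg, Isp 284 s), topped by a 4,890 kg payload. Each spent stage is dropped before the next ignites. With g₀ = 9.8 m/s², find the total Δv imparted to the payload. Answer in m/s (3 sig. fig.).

Ignition mass of stage 1 = 73,500+4,760 + 14,100+1,300 + 4,890 = 98,550 kg.
Stage 1: m₀ = 98,550 kg, m_f = 98,550 − 73,500 = 25,050 kg; Δv = 273×9.8×ln(3.934) = 2675.4×1.3697 ≈ 3664 m/s.
Stage 2: m₀ = 20,290 kg, m_f = 20,290 − 14,100 = 6,190 kg; Δv = 284×9.8×ln(3.278) = 2783.2×1.1872 ≈ 3304 m/s.
Total Δv = 3664 + 3304 = 6968 m/s.

Δv ≈ 6970 m/s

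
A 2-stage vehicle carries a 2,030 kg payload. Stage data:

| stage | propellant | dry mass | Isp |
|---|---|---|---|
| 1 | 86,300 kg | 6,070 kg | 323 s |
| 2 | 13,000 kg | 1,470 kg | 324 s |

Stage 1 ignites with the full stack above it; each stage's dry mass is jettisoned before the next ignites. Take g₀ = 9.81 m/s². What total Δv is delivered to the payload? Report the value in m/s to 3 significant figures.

Ignition mass of stage 1 = 86,300+6,070 + 13,000+1,470 + 2,030 = 108,870 kg.
Stage 1: m₀ = 108,870 kg, m_f = 108,870 − 86,300 = 22,570 kg; Δv = 323×9.81×ln(4.824) = 3168.6×1.5735 ≈ 4986 m/s.
Stage 2: m₀ = 16,500 kg, m_f = 16,500 − 13,000 = 3,500 kg; Δv = 324×9.81×ln(4.714) = 3178.4×1.5506 ≈ 4928 m/s.
Total Δv = 4986 + 4928 = 9914 m/s.

Δv ≈ 9910 m/s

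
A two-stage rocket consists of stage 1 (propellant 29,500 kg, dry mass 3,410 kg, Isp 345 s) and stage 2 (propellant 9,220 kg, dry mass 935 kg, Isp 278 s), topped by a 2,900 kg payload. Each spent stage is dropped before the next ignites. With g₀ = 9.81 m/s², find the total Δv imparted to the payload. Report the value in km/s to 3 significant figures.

Ignition mass of stage 1 = 29,500+3,410 + 9,220+935 + 2,900 = 45,965 kg.
Stage 1: m₀ = 45,965 kg, m_f = 45,965 − 29,500 = 16,465 kg; Δv = 345×9.81×ln(2.792) = 3384.5×1.0266 ≈ 3475 m/s.
Stage 2: m₀ = 13,055 kg, m_f = 13,055 − 9,220 = 3,835 kg; Δv = 278×9.81×ln(3.404) = 2727.2×1.2250 ≈ 3341 m/s.
Total Δv = 3475 + 3341 = 6816 m/s.

Δv ≈ 6.82 km/s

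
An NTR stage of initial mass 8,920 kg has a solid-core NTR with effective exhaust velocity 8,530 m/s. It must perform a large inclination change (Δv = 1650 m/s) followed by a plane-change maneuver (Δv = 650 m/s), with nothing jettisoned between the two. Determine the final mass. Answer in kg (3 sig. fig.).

After the first burn: m = 8920 × exp(−1650/8530.0) = 8920 × 0.82412 = 7,351.15 kg.
After the second burn: m = 7,351.15 × exp(−650/8530.0) = 7,351.15 × 0.92663 = 6,811.8 kg.

final mass ≈ 6810 kg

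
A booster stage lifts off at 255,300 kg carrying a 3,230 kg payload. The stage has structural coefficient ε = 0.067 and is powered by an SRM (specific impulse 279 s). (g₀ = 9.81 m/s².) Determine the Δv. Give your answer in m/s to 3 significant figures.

Stage wet mass = m₀ − payload = 255,300 − 3,230 = 252,070 kg.
Stage dry mass = ε × stage wet mass = 0.067 × 252,070 = 16,888.7 kg.
Burnout mass m_f = stage dry + payload = 16,888.7 + 3,230 = 20,118.7 kg.
v_e = Isp · g₀ = 279 × 9.81 = 2737.0 m/s.
Δv = v_e · ln(255,300/20,118.7) = 2737.0 × ln(12.69) = 2737.0 × 2.5408 ≈ 6954 m/s.

Δv ≈ 6950 m/s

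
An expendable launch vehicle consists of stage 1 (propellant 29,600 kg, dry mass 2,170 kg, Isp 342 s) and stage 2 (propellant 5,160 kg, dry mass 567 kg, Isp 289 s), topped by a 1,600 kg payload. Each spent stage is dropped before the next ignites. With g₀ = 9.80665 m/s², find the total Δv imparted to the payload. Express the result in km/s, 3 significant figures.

Δv ≈ 8.20 km/s

Ignition mass of stage 1 = 29,600+2,170 + 5,160+567 + 1,600 = 39,097 kg.
Stage 1: m₀ = 39,097 kg, m_f = 39,097 − 29,600 = 9,497 kg; Δv = 342×9.80665×ln(4.117) = 3353.9×1.4151 ≈ 4746 m/s.
Stage 2: m₀ = 7,327 kg, m_f = 7,327 − 5,160 = 2,167 kg; Δv = 289×9.80665×ln(3.381) = 2834.1×1.2182 ≈ 3453 m/s.
Total Δv = 4746 + 3453 = 8199 m/s.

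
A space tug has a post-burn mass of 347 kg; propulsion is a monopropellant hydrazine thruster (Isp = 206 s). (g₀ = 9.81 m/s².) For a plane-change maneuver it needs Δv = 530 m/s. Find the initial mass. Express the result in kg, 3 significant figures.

v_e = Isp · g₀ = 206 × 9.81 = 2020.9 m/s.
Rocket equation: m₀/m_f = exp(Δv / v_e) = exp(530 / 2020.9) = exp(0.2623) = 1.2999.
m₀ = m_f × 1.2999 = 347 × 1.2999 = 451.065 kg.

initial mass ≈ 451 kg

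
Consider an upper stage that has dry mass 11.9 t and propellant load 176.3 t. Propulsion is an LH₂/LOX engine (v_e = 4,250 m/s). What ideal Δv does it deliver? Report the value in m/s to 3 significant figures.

Δv ≈ 11700 m/s

m₀ = m_dry + m_prop = 11.9 + 176.3 = 188.2 t.
By the Tsiolkovsky rocket equation, Δv = v_e · ln(m₀/m_f) = 4250.0 × ln(15.82) = 4250.0 × 2.7610 ≈ 11734.1 m/s.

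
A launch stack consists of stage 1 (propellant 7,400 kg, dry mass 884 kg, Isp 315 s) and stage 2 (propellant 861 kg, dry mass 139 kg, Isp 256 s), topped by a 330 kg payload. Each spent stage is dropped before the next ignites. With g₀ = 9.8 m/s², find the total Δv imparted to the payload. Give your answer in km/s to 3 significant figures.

Δv ≈ 7.15 km/s

Ignition mass of stage 1 = 7,400+884 + 861+139 + 330 = 9,614 kg.
Stage 1: m₀ = 9,614 kg, m_f = 9,614 − 7,400 = 2,214 kg; Δv = 315×9.8×ln(4.342) = 3087.0×1.4684 ≈ 4533 m/s.
Stage 2: m₀ = 1,330 kg, m_f = 1,330 − 861 = 469 kg; Δv = 256×9.8×ln(2.836) = 2508.8×1.0423 ≈ 2615 m/s.
Total Δv = 4533 + 2615 = 7148 m/s.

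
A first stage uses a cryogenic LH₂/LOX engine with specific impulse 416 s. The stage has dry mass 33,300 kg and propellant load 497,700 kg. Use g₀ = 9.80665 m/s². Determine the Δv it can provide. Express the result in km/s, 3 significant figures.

Δv ≈ 11.3 km/s

v_e = Isp · g₀ = 416 × 9.80665 = 4079.6 m/s.
m₀ = m_dry + m_prop = 33,300 + 497,700 = 531,000 kg.
Δv = v_e · ln(m₀/m_f) = 4079.6 × ln(15.95) = 4079.6 × 2.7692 ≈ 11297.2 m/s.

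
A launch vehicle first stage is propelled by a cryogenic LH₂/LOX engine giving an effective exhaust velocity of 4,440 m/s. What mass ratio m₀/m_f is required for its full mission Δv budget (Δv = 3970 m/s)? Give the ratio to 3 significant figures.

mass ratio ≈ 2.45

m₀/m_f = exp(Δv / v_e) = exp(3970 / 4440.0) = exp(0.8941) = 2.4452.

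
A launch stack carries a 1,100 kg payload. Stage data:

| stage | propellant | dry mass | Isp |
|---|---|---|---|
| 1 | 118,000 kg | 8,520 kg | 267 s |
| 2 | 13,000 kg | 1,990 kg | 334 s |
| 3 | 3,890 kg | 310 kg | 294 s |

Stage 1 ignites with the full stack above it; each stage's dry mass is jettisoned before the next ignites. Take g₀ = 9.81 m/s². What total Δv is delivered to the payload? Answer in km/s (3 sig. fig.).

Δv ≈ 11.4 km/s

Ignition mass of stage 1 = 118,000+8,520 + 13,000+1,990 + 3,890+310 + 1,100 = 146,810 kg.
Stage 1: m₀ = 146,810 kg, m_f = 146,810 − 118,000 = 28,810 kg; Δv = 267×9.81×ln(5.096) = 2619.3×1.6284 ≈ 4265 m/s.
Stage 2: m₀ = 20,290 kg, m_f = 20,290 − 13,000 = 7,290 kg; Δv = 334×9.81×ln(2.783) = 3276.5×1.0236 ≈ 3354 m/s.
Stage 3: m₀ = 5,300 kg, m_f = 5,300 − 3,890 = 1,410 kg; Δv = 294×9.81×ln(3.759) = 2884.1×1.3241 ≈ 3819 m/s.
Total Δv = 4265 + 3354 + 3819 = 11438 m/s.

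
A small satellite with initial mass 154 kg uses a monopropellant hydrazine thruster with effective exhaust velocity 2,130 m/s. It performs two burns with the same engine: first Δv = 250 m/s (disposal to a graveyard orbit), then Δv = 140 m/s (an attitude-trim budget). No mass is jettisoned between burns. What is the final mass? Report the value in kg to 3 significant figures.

After the first burn: m = 154 × exp(−250/2130.0) = 154 × 0.88926 = 136.946 kg.
After the second burn: m = 136.946 × exp(−140/2130.0) = 136.946 × 0.93639 = 128.235 kg.

final mass ≈ 128 kg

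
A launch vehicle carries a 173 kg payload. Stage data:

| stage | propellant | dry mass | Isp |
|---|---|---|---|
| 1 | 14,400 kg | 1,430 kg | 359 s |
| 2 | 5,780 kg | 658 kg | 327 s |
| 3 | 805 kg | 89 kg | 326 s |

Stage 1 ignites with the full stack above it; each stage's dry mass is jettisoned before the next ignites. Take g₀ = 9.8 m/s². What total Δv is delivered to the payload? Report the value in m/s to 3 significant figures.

Ignition mass of stage 1 = 14,400+1,430 + 5,780+658 + 805+89 + 173 = 23,335 kg.
Stage 1: m₀ = 23,335 kg, m_f = 23,335 − 14,400 = 8,935 kg; Δv = 359×9.8×ln(2.612) = 3518.2×0.9600 ≈ 3377 m/s.
Stage 2: m₀ = 7,505 kg, m_f = 7,505 − 5,780 = 1,725 kg; Δv = 327×9.8×ln(4.351) = 3204.6×1.4703 ≈ 4712 m/s.
Stage 3: m₀ = 1,067 kg, m_f = 1,067 − 805 = 262 kg; Δv = 326×9.8×ln(4.073) = 3194.8×1.4043 ≈ 4486 m/s.
Total Δv = 3377 + 4712 + 4486 = 12575 m/s.

Δv ≈ 12600 m/s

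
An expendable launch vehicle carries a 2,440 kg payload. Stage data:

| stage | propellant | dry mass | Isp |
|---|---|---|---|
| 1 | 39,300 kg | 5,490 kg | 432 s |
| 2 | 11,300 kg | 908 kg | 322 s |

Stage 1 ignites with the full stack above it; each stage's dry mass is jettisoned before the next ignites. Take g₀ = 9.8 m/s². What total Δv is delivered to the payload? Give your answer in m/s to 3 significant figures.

Ignition mass of stage 1 = 39,300+5,490 + 11,300+908 + 2,440 = 59,438 kg.
Stage 1: m₀ = 59,438 kg, m_f = 59,438 − 39,300 = 20,138 kg; Δv = 432×9.8×ln(2.952) = 4233.6×1.0823 ≈ 4582 m/s.
Stage 2: m₀ = 14,648 kg, m_f = 14,648 − 11,300 = 3,348 kg; Δv = 322×9.8×ln(4.375) = 3155.6×1.4759 ≈ 4657 m/s.
Total Δv = 4582 + 4657 = 9239 m/s.

Δv ≈ 9240 m/s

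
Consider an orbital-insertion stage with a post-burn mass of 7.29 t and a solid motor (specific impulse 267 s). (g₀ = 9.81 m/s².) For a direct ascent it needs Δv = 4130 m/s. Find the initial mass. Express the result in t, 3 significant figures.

initial mass ≈ 35.3 t

v_e = Isp · g₀ = 267 × 9.81 = 2619.3 m/s.
m₀/m_f = exp(Δv / v_e) = exp(4130 / 2619.3) = exp(1.5768) = 4.8393.
m₀ = m_f × 4.8393 = 7.29 × 4.8393 = 35.2785 t.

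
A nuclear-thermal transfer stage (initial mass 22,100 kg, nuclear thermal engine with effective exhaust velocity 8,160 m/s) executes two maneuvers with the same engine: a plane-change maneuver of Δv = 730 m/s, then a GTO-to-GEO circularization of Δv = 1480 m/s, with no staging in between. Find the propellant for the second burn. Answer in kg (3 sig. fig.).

After the first burn: m = 22100 × exp(−730/8160.0) = 22100 × 0.91442 = 20,208.7 kg.
After the second burn: m = 20,208.7 × exp(−1480/8160.0) = 20,208.7 × 0.83412 = 16,856.5 kg.
Second-burn propellant = 20,208.7 − 16,856.5 = 3,352.2 kg.

propellant for the second burn ≈ 3350 kg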